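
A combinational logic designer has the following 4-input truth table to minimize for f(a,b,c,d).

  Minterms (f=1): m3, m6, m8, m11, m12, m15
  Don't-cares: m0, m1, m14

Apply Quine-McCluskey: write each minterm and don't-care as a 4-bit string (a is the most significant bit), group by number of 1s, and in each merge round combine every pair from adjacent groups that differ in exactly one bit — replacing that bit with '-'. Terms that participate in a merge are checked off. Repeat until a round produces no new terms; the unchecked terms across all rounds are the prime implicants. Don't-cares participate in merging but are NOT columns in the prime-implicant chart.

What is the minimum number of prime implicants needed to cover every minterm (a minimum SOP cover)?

4

[col 0] 0000*, 0001*, 0011*, 0110*, 1000*, 1011*, 1100*, 1110*, 1111*
[col 1] -000, -011, -110, 00-1, 000-, 1-00, 1-11, 11-0, 111-
Prime implicants: -000, -011, -110, 00-1, 000-, 1-00, 1-11, 11-0, 111-
PI chart (minterm → PIs covering it):
  3 | -011,00-1
  6 | -110  (sole → essential)
  8 | -000,1-00
  11 | -011,1-11
  12 | 1-00,11-0
  15 | 1-11,111-
Essential prime implicants: -110
Petrick residual → -011, 1-00, 1-11
Minimum SOP uses 4 PIs: b'cd + bcd' + ac'd' + acd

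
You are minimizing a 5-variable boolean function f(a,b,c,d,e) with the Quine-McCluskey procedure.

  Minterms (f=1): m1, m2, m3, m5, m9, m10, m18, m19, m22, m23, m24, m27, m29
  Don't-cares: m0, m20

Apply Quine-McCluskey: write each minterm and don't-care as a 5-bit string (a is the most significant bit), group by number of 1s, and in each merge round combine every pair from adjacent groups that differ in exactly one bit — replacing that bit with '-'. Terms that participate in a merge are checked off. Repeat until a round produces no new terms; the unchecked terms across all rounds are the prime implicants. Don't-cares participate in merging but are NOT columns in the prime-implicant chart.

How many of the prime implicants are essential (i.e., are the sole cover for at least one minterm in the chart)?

[col 0] 00000*, 00001*, 00010*, 00011*, 00101*, 01001*, 01010*, 10010*, 10011*, 10100*, 10110*, 10111*, 11000, 11011*, 11101
[col 1] -0010*, -0011*, 0-001, 0-010, 00-01, 000-0*, 000-1*, 0000-*, 0001-*, 1-011, 10-10*, 10-11*, 1001-*, 101-0, 1011-*
[col 2] -001-, 000--, 10-1-
Prime implicants: -001-, 0-001, 0-010, 00-01, 000--, 1-011, 10-1-, 101-0, 11000, 11101
PI chart (minterm → PIs covering it):
  1 | 0-001,00-01,000--
  2 | -001-,0-010,000--
  3 | -001-,000--
  5 | 00-01  (sole → essential)
  9 | 0-001  (sole → essential)
  10 | 0-010  (sole → essential)
  18 | -001-,10-1-
  19 | -001-,1-011,10-1-
  22 | 10-1-,101-0
  23 | 10-1-  (sole → essential)
  24 | 11000  (sole → essential)
  27 | 1-011  (sole → essential)
  29 | 11101  (sole → essential)
Essential prime implicants: 0-001, 0-010, 00-01, 1-011, 10-1-, 11000, 11101

7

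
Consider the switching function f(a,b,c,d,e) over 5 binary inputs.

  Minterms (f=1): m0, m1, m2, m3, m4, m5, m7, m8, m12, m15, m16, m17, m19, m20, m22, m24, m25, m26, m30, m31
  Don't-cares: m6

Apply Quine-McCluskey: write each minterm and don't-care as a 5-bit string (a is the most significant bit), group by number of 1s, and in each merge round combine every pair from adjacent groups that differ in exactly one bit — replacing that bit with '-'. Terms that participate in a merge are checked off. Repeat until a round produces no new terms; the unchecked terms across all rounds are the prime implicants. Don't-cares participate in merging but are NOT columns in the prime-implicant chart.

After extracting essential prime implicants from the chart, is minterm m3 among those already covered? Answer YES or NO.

size-2^0 implicants → 00000(✓)  00001(✓)  00010(✓)  00011(✓)  00100(✓)  00101(✓)  00110(✓)  00111(✓)  01000(✓)  01100(✓)  01111(✓)  10000(✓)  10001(✓)  10011(✓)  10100(✓)  10110(✓)  11000(✓)  11001(✓)  11010(✓)  11110(✓)  11111(✓)
size-2^1 implicants → -0000(✓)  -0001(✓)  -0011(✓)  -0100(✓)  -0110(✓)  -1000(✓)  -1111  0-000(✓)  0-100(✓)  0-111  00-00(✓)  00-01(✓)  00-10(✓)  00-11(✓)  000-0(✓)  000-1(✓)  0000-(✓)  0001-(✓)  001-0(✓)  001-1(✓)  0010-(✓)  0011-(✓)  01-00(✓)  1-000(✓)  1-001(✓)  1-110  10-00(✓)  100-1(✓)  1000-(✓)  101-0(✓)  11-10  110-0  1100-(✓)  1111-
size-2^2 implicants → --000  -0-00  -00-1  -000-  -01-0  0--00  00--0(✓)  00--1(✓)  00-0-(✓)  00-1-(✓)  000--(✓)  001--(✓)  1-00-
size-2^3 implicants → 00---
Unchecked terms (primes): --000, -0-00, -00-1, -000-, -01-0, -1111, 0--00, 0-111, 00---, 1-00-, 1-110, 11-10, 110-0, 1111-
Minterm coverage:
  m0 ⊆ --000,-0-00,-000-,0--00,00---
  m1 ⊆ -00-1,-000-,00---
  m2 ⊆ 00--- [E]
  m3 ⊆ -00-1,00---
  m4 ⊆ -0-00,-01-0,0--00,00---
  m5 ⊆ 00--- [E]
  m7 ⊆ 0-111,00---
  m8 ⊆ --000,0--00
  m12 ⊆ 0--00 [E]
  m15 ⊆ -1111,0-111
  m16 ⊆ --000,-0-00,-000-,1-00-
  m17 ⊆ -00-1,-000-,1-00-
  m19 ⊆ -00-1 [E]
  m20 ⊆ -0-00,-01-0
  m22 ⊆ -01-0,1-110
  m24 ⊆ --000,1-00-,110-0
  m25 ⊆ 1-00- [E]
  m26 ⊆ 11-10,110-0
  m30 ⊆ 1-110,11-10,1111-
  m31 ⊆ -1111,1111-
E = {-00-1, 0--00, 00---, 1-00-}

YES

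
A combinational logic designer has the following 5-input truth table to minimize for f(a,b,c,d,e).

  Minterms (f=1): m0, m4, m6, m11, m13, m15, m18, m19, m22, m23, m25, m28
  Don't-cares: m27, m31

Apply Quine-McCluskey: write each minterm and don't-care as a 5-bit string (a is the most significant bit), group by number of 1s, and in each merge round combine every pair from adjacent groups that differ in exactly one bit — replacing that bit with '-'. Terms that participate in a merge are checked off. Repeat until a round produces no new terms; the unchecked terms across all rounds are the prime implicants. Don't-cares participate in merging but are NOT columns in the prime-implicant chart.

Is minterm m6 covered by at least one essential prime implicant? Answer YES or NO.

NO

Round 0: 00000✓ 00100✓ 00110✓ 01011✓ 01101✓ 01111✓ 10010✓ 10011✓ 10110✓ 10111✓ 11001✓ 11011✓ 11100 11111✓
Round 1: -0110 -1011✓ -1111✓ 00-00 001-0 01-11✓ 011-1 1-011✓ 1-111✓ 10-10✓ 10-11✓ 1001-✓ 1011-✓ 11-11✓ 110-1
Round 2: -1-11 1--11 10-1-
PIs = {-0110, -1-11, 00-00, 001-0, 011-1, 1--11, 10-1-, 110-1, 11100}
Coverage chart:
  m0: 00-00 ←essential
  m4: 00-00,001-0
  m6: -0110,001-0
  m11: -1-11 ←essential
  m13: 011-1 ←essential
  m15: -1-11,011-1
  m18: 10-1- ←essential
  m19: 1--11,10-1-
  m22: -0110,10-1-
  m23: 1--11,10-1-
  m25: 110-1 ←essential
  m28: 11100 ←essential
Essential: -1-11, 00-00, 011-1, 10-1-, 110-1, 11100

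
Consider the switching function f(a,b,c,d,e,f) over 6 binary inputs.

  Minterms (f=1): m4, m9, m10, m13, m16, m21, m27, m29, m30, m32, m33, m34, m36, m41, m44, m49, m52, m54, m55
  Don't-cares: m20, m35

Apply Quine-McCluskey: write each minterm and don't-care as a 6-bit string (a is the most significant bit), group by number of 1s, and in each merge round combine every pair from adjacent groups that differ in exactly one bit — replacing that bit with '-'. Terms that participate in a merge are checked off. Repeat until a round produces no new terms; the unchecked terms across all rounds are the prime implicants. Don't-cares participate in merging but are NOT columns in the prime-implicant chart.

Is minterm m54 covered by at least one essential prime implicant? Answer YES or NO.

YES

Round 0: 000100✓ 001001✓ 001010 001101✓ 010000✓ 010100✓ 010101✓ 011011 011101✓ 011110 100000✓ 100001✓ 100010✓ 100011✓ 100100✓ 101001✓ 101100✓ 110001✓ 110100✓ 110110✓ 110111✓
Round 1: -00100✓ -01001 -10100✓ 0-0100✓ 0-1101 001-01 01-101 010-00 01010- 1-0001 1-0100✓ 10-001 10-100 100-00 1000-0✓ 1000-1✓ 10000-✓ 10001-✓ 1101-0 11011-
Round 2: --0100 1000--
PIs = {--0100, -01001, 0-1101, 001-01, 001010, 01-101, 010-00, 01010-, 011011, 011110, 1-0001, 10-001, 10-100, 100-00, 1000--, 1101-0, 11011-}
Coverage chart:
  m4: --0100 ←essential
  m9: -01001,001-01
  m10: 001010 ←essential
  m13: 0-1101,001-01
  m16: 010-00 ←essential
  m21: 01-101,01010-
  m27: 011011 ←essential
  m29: 0-1101,01-101
  m30: 011110 ←essential
  m32: 100-00,1000--
  m33: 1-0001,10-001,1000--
  m34: 1000-- ←essential
  m36: --0100,10-100,100-00
  m41: -01001,10-001
  m44: 10-100 ←essential
  m49: 1-0001 ←essential
  m52: --0100,1101-0
  m54: 1101-0,11011-
  m55: 11011- ←essential
Essential: --0100, 001010, 010-00, 011011, 011110, 1-0001, 10-100, 1000--, 11011-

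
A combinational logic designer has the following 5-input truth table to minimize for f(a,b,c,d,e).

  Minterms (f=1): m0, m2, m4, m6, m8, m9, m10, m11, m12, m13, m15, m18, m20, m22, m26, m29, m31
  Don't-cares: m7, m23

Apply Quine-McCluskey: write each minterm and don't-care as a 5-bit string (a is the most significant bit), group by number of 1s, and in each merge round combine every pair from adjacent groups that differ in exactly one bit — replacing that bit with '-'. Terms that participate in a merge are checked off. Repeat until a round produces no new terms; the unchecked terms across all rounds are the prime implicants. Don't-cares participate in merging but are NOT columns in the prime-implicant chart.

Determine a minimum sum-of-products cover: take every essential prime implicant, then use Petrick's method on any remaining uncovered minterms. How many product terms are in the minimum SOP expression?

size-2^0 implicants → 00000(✓)  00010(✓)  00100(✓)  00110(✓)  00111(✓)  01000(✓)  01001(✓)  01010(✓)  01011(✓)  01100(✓)  01101(✓)  01111(✓)  10010(✓)  10100(✓)  10110(✓)  10111(✓)  11010(✓)  11101(✓)  11111(✓)
size-2^1 implicants → -0010(✓)  -0100(✓)  -0110(✓)  -0111(✓)  -1010(✓)  -1101(✓)  -1111(✓)  0-000(✓)  0-010(✓)  0-100(✓)  0-111(✓)  00-00(✓)  00-10(✓)  000-0(✓)  001-0(✓)  0011-(✓)  01-00(✓)  01-01(✓)  01-11(✓)  010-0(✓)  010-1(✓)  0100-(✓)  0101-(✓)  011-1(✓)  0110-(✓)  1-010(✓)  1-111(✓)  10-10(✓)  101-0(✓)  1011-(✓)  111-1(✓)
size-2^2 implicants → --010  --111  -0-10  -01-0  -011-  -11-1  0--00  0-0-0  00--0  01--1  01-0-  010--
Unchecked terms (primes): --010, --111, -0-10, -01-0, -011-, -11-1, 0--00, 0-0-0, 00--0, 01--1, 01-0-, 010--
Minterm coverage:
  m0 ⊆ 0--00,0-0-0,00--0
  m2 ⊆ --010,-0-10,0-0-0,00--0
  m4 ⊆ -01-0,0--00,00--0
  m6 ⊆ -0-10,-01-0,-011-,00--0
  m8 ⊆ 0--00,0-0-0,01-0-,010--
  m9 ⊆ 01--1,01-0-,010--
  m10 ⊆ --010,0-0-0,010--
  m11 ⊆ 01--1,010--
  m12 ⊆ 0--00,01-0-
  m13 ⊆ -11-1,01--1,01-0-
  m15 ⊆ --111,-11-1,01--1
  m18 ⊆ --010,-0-10
  m20 ⊆ -01-0 [E]
  m22 ⊆ -0-10,-01-0,-011-
  m26 ⊆ --010 [E]
  m29 ⊆ -11-1 [E]
  m31 ⊆ --111,-11-1
E = {--010, -01-0, -11-1}
Petrick residual → 0--00, 01--1
Cover = c'de' + b'ce' + bce + a'd'e' + a'be  |cover|=5

5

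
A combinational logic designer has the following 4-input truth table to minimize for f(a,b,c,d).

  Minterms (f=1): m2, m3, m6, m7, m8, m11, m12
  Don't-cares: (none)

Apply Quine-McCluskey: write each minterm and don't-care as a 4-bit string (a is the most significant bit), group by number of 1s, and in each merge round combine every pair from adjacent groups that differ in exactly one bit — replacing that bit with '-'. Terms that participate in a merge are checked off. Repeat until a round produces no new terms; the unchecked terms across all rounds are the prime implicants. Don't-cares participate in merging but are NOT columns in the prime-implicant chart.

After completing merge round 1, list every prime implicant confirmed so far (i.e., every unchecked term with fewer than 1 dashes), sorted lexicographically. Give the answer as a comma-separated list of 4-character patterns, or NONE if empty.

NONE

[col 0] 0010*, 0011*, 0110*, 0111*, 1000*, 1011*, 1100*
[col 1] -011, 0-10*, 0-11*, 001-*, 011-*, 1-00
[col 2] 0-1-
Prime implicants: -011, 0-1-, 1-00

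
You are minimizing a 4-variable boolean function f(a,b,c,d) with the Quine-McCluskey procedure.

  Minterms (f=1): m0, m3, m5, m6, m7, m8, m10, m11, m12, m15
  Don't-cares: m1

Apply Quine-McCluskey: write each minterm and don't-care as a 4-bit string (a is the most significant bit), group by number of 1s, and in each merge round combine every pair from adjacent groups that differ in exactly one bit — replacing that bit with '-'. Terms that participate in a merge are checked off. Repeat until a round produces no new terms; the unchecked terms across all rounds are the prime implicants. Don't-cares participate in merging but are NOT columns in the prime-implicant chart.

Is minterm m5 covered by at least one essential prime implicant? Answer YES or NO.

[col 0] 0000*, 0001*, 0011*, 0101*, 0110*, 0111*, 1000*, 1010*, 1011*, 1100*, 1111*
[col 1] -000, -011*, -111*, 0-01*, 0-11*, 00-1*, 000-, 01-1*, 011-, 1-00, 1-11*, 10-0, 101-
[col 2] --11, 0--1
Prime implicants: --11, -000, 0--1, 000-, 011-, 1-00, 10-0, 101-
PI chart (minterm → PIs covering it):
  0 | -000,000-
  3 | --11,0--1
  5 | 0--1  (sole → essential)
  6 | 011-  (sole → essential)
  7 | --11,0--1,011-
  8 | -000,1-00,10-0
  10 | 10-0,101-
  11 | --11,101-
  12 | 1-00  (sole → essential)
  15 | --11  (sole → essential)
Essential prime implicants: --11, 0--1, 011-, 1-00

YES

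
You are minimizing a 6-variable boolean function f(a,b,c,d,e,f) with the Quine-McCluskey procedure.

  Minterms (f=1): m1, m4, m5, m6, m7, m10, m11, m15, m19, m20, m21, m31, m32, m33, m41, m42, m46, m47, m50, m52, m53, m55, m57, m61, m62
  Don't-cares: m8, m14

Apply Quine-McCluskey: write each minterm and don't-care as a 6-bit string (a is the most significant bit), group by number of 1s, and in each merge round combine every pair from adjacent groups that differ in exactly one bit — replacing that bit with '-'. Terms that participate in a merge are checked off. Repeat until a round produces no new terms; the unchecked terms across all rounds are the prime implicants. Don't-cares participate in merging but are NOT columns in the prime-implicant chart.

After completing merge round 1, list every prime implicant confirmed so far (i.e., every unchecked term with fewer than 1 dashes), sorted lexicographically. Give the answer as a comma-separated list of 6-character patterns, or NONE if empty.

[col 0] 000001*, 000100*, 000101*, 000110*, 000111*, 001000*, 001010*, 001011*, 001110*, 001111*, 010011, 010100*, 010101*, 011111*, 100000*, 100001*, 101001*, 101010*, 101110*, 101111*, 110010, 110100*, 110101*, 110111*, 111001*, 111101*, 111110*
[col 1] -00001, -01010*, -01110*, -01111*, -10100*, -10101*, 0-0100*, 0-0101*, 0-1111, 00-110*, 00-111*, 000-01, 0001-0*, 0001-1*, 00010-*, 00011-*, 001-10*, 001-11*, 0010-0, 00101-*, 00111-*, 01010-*, 1-1001, 1-1110, 10-001, 10000-, 101-10*, 10111-*, 11-101, 1101-1, 11010-*, 111-01
[col 2] -01-10, -0111-, -1010-, 0-010-, 00-11-, 0001--, 001-1-
Prime implicants: -00001, -01-10, -0111-, -1010-, 0-010-, 0-1111, 00-11-, 000-01, 0001--, 001-1-, 0010-0, 010011, 1-1001, 1-1110, 10-001, 10000-, 11-101, 110010, 1101-1, 111-01

010011, 110010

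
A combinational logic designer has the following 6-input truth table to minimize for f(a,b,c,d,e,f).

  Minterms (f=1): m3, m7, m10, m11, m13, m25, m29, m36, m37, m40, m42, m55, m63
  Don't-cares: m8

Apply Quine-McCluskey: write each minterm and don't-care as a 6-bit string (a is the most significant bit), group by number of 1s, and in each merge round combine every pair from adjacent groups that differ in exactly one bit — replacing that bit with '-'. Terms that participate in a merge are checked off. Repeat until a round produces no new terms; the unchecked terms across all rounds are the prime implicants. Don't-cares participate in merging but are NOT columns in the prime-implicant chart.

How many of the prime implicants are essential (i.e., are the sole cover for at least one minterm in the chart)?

size-2^0 implicants → 000011(✓)  000111(✓)  001000(✓)  001010(✓)  001011(✓)  001101(✓)  011001(✓)  011101(✓)  100100(✓)  100101(✓)  101000(✓)  101010(✓)  110111(✓)  111111(✓)
size-2^1 implicants → -01000(✓)  -01010(✓)  0-1101  00-011  000-11  0010-0(✓)  00101-  011-01  10010-  1010-0(✓)  11-111
size-2^2 implicants → -010-0
Unchecked terms (primes): -010-0, 0-1101, 00-011, 000-11, 00101-, 011-01, 10010-, 11-111
Minterm coverage:
  m3 ⊆ 00-011,000-11
  m7 ⊆ 000-11 [E]
  m10 ⊆ -010-0,00101-
  m11 ⊆ 00-011,00101-
  m13 ⊆ 0-1101 [E]
  m25 ⊆ 011-01 [E]
  m29 ⊆ 0-1101,011-01
  m36 ⊆ 10010- [E]
  m37 ⊆ 10010- [E]
  m40 ⊆ -010-0 [E]
  m42 ⊆ -010-0 [E]
  m55 ⊆ 11-111 [E]
  m63 ⊆ 11-111 [E]
E = {-010-0, 0-1101, 000-11, 011-01, 10010-, 11-111}

6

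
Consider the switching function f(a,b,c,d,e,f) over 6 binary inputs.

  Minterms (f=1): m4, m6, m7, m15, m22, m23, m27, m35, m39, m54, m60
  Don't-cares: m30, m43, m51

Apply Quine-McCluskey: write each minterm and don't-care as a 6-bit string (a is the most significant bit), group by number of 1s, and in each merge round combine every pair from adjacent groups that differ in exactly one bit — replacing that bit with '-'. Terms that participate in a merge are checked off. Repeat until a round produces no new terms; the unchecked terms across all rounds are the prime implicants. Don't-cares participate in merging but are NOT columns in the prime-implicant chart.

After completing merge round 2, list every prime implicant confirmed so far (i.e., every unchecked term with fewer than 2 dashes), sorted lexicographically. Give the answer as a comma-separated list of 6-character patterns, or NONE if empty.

Round 0: 000100✓ 000110✓ 000111✓ 001111✓ 010110✓ 010111✓ 011011 011110✓ 100011✓ 100111✓ 101011✓ 110011✓ 110110✓ 111100
Round 1: -00111 -10110 0-0110✓ 0-0111✓ 00-111 0001-0 00011-✓ 01-110 01011-✓ 1-0011 10-011 100-11
Round 2: 0-011-
PIs = {-00111, -10110, 0-011-, 00-111, 0001-0, 01-110, 011011, 1-0011, 10-011, 100-11, 111100}

-00111, -10110, 00-111, 0001-0, 01-110, 011011, 1-0011, 10-011, 100-11, 111100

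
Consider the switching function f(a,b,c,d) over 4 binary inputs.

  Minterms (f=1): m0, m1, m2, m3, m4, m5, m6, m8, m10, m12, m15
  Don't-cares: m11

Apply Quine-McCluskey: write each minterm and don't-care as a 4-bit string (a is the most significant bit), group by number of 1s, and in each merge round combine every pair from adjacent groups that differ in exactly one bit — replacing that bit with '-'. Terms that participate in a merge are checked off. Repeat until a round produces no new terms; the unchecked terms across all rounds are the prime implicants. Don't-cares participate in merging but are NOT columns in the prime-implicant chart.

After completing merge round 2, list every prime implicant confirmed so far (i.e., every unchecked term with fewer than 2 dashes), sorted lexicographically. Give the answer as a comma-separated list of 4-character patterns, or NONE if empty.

1-11

[col 0] 0000*, 0001*, 0010*, 0011*, 0100*, 0101*, 0110*, 1000*, 1010*, 1011*, 1100*, 1111*
[col 1] -000*, -010*, -011*, -100*, 0-00*, 0-01*, 0-10*, 00-0*, 00-1*, 000-*, 001-*, 01-0*, 010-*, 1-00*, 1-11, 10-0*, 101-*
[col 2] --00, -0-0, -01-, 0--0, 0-0-, 00--
Prime implicants: --00, -0-0, -01-, 0--0, 0-0-, 00--, 1-11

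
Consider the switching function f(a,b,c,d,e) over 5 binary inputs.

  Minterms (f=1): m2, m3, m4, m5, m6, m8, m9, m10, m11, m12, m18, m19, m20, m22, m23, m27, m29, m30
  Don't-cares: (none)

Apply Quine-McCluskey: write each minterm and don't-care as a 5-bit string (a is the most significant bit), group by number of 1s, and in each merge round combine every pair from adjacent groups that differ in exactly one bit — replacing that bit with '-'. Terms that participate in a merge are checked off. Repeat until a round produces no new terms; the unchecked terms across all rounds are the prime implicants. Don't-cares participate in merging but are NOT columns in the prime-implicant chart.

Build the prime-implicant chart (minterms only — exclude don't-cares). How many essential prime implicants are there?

7

size-2^0 implicants → 00010(✓)  00011(✓)  00100(✓)  00101(✓)  00110(✓)  01000(✓)  01001(✓)  01010(✓)  01011(✓)  01100(✓)  10010(✓)  10011(✓)  10100(✓)  10110(✓)  10111(✓)  11011(✓)  11101  11110(✓)
size-2^1 implicants → -0010(✓)  -0011(✓)  -0100(✓)  -0110(✓)  -1011(✓)  0-010(✓)  0-011(✓)  0-100  00-10(✓)  0001-(✓)  001-0(✓)  0010-  01-00  010-0(✓)  010-1(✓)  0100-(✓)  0101-(✓)  1-011(✓)  1-110  10-10(✓)  10-11(✓)  1001-(✓)  101-0(✓)  1011-(✓)
size-2^2 implicants → --011  -0-10  -001-  -01-0  0-01-  010--  10-1-
Unchecked terms (primes): --011, -0-10, -001-, -01-0, 0-01-, 0-100, 0010-, 01-00, 010--, 1-110, 10-1-, 11101
Minterm coverage:
  m2 ⊆ -0-10,-001-,0-01-
  m3 ⊆ --011,-001-,0-01-
  m4 ⊆ -01-0,0-100,0010-
  m5 ⊆ 0010- [E]
  m6 ⊆ -0-10,-01-0
  m8 ⊆ 01-00,010--
  m9 ⊆ 010-- [E]
  m10 ⊆ 0-01-,010--
  m11 ⊆ --011,0-01-,010--
  m12 ⊆ 0-100,01-00
  m18 ⊆ -0-10,-001-,10-1-
  m19 ⊆ --011,-001-,10-1-
  m20 ⊆ -01-0 [E]
  m22 ⊆ -0-10,-01-0,1-110,10-1-
  m23 ⊆ 10-1- [E]
  m27 ⊆ --011 [E]
  m29 ⊆ 11101 [E]
  m30 ⊆ 1-110 [E]
E = {--011, -01-0, 0010-, 010--, 1-110, 10-1-, 11101}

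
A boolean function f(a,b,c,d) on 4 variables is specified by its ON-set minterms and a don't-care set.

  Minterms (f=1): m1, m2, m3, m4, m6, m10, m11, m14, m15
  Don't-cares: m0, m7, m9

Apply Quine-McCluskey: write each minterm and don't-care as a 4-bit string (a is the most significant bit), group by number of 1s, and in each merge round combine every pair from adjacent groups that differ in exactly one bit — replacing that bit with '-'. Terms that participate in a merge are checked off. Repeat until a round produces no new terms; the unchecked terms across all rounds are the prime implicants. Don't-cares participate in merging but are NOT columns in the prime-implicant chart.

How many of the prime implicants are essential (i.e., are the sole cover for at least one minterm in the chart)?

[col 0] 0000*, 0001*, 0010*, 0011*, 0100*, 0110*, 0111*, 1001*, 1010*, 1011*, 1110*, 1111*
[col 1] -001*, -010*, -011*, -110*, -111*, 0-00*, 0-10*, 0-11*, 00-0*, 00-1*, 000-*, 001-*, 01-0*, 011-*, 1-10*, 1-11*, 10-1*, 101-*, 111-*
[col 2] --10*, --11*, -0-1, -01-*, -11-*, 0--0, 0-1-*, 00--, 1-1-*
[col 3] --1-
Prime implicants: --1-, -0-1, 0--0, 00--
PI chart (minterm → PIs covering it):
  1 | -0-1,00--
  2 | --1-,0--0,00--
  3 | --1-,-0-1,00--
  4 | 0--0  (sole → essential)
  6 | --1-,0--0
  10 | --1-  (sole → essential)
  11 | --1-,-0-1
  14 | --1-  (sole → essential)
  15 | --1-  (sole → essential)
Essential prime implicants: --1-, 0--0

2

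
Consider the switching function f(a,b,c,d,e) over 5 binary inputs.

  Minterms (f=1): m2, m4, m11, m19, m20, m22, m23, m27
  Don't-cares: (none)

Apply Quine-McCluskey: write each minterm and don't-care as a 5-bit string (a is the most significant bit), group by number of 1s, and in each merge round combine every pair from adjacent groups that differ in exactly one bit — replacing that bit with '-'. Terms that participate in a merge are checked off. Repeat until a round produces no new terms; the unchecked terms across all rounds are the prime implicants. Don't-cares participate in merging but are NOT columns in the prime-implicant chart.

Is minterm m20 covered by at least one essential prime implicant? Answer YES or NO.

YES

[col 0] 00010, 00100*, 01011*, 10011*, 10100*, 10110*, 10111*, 11011*
[col 1] -0100, -1011, 1-011, 10-11, 101-0, 1011-
Prime implicants: -0100, -1011, 00010, 1-011, 10-11, 101-0, 1011-
PI chart (minterm → PIs covering it):
  2 | 00010  (sole → essential)
  4 | -0100  (sole → essential)
  11 | -1011  (sole → essential)
  19 | 1-011,10-11
  20 | -0100,101-0
  22 | 101-0,1011-
  23 | 10-11,1011-
  27 | -1011,1-011
Essential prime implicants: -0100, -1011, 00010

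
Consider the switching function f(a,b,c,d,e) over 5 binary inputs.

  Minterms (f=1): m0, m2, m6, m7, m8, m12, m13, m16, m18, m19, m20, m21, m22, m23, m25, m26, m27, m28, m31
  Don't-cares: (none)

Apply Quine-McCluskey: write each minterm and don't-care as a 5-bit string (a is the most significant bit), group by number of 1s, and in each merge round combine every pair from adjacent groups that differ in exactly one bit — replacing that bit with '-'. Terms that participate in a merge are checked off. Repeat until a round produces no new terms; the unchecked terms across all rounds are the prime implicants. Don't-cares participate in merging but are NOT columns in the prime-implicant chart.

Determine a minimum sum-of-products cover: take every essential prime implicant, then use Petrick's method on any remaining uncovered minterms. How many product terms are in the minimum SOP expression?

Round 0: 00000✓ 00010✓ 00110✓ 00111✓ 01000✓ 01100✓ 01101✓ 10000✓ 10010✓ 10011✓ 10100✓ 10101✓ 10110✓ 10111✓ 11001✓ 11010✓ 11011✓ 11100✓ 11111✓
Round 1: -0000✓ -0010✓ -0110✓ -0111✓ -1100 0-000 00-10✓ 000-0✓ 0011-✓ 01-00 0110- 1-010✓ 1-011✓ 1-100 1-111✓ 10-00✓ 10-10✓ 10-11✓ 100-0✓ 1001-✓ 101-0✓ 101-1✓ 1010-✓ 1011-✓ 11-11✓ 110-1 1101-✓
Round 2: -0-10 -00-0 -011- 1--11 1-01- 10--0 10-1- 101--
PIs = {-0-10, -00-0, -011-, -1100, 0-000, 01-00, 0110-, 1--11, 1-01-, 1-100, 10--0, 10-1-, 101--, 110-1}
Coverage chart:
  m0: -00-0,0-000
  m2: -0-10,-00-0
  m6: -0-10,-011-
  m7: -011- ←essential
  m8: 0-000,01-00
  m12: -1100,01-00,0110-
  m13: 0110- ←essential
  m16: -00-0,10--0
  m18: -0-10,-00-0,1-01-,10--0,10-1-
  m19: 1--11,1-01-,10-1-
  m20: 1-100,10--0,101--
  m21: 101-- ←essential
  m22: -0-10,-011-,10--0,10-1-,101--
  m23: -011-,1--11,10-1-,101--
  m25: 110-1 ←essential
  m26: 1-01- ←essential
  m27: 1--11,1-01-,110-1
  m28: -1100,1-100
  m31: 1--11 ←essential
Essential: -011-, 0110-, 1--11, 1-01-, 101--, 110-1
Petrick residual → -00-0, -1100, 0-000
Min cover (9 terms): b'c'e' + b'cd + bcd'e' + a'c'd'e' + a'bcd' + ade + ac'd + ab'c + abc'e

9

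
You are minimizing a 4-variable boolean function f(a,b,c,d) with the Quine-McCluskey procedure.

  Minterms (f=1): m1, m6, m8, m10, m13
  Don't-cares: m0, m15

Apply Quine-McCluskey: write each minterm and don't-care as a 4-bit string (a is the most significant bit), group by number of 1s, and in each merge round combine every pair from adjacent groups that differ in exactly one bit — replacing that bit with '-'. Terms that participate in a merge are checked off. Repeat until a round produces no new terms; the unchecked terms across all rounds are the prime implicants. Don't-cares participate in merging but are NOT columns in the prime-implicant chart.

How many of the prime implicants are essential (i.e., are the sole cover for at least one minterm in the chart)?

4

[col 0] 0000*, 0001*, 0110, 1000*, 1010*, 1101*, 1111*
[col 1] -000, 000-, 10-0, 11-1
Prime implicants: -000, 000-, 0110, 10-0, 11-1
PI chart (minterm → PIs covering it):
  1 | 000-  (sole → essential)
  6 | 0110  (sole → essential)
  8 | -000,10-0
  10 | 10-0  (sole → essential)
  13 | 11-1  (sole → essential)
Essential prime implicants: 000-, 0110, 10-0, 11-1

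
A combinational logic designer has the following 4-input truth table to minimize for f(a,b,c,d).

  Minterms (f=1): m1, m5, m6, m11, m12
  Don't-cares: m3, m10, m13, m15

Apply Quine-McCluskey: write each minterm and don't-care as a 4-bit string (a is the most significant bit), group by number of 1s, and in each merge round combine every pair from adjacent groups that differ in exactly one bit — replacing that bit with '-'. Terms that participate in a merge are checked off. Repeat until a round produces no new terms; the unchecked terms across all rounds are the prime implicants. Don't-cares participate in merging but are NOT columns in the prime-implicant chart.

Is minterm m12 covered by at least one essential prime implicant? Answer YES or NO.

Round 0: 0001✓ 0011✓ 0101✓ 0110 1010✓ 1011✓ 1100✓ 1101✓ 1111✓
Round 1: -011 -101 0-01 00-1 1-11 101- 11-1 110-
PIs = {-011, -101, 0-01, 00-1, 0110, 1-11, 101-, 11-1, 110-}
Coverage chart:
  m1: 0-01,00-1
  m5: -101,0-01
  m6: 0110 ←essential
  m11: -011,1-11,101-
  m12: 110- ←essential
Essential: 0110, 110-

YES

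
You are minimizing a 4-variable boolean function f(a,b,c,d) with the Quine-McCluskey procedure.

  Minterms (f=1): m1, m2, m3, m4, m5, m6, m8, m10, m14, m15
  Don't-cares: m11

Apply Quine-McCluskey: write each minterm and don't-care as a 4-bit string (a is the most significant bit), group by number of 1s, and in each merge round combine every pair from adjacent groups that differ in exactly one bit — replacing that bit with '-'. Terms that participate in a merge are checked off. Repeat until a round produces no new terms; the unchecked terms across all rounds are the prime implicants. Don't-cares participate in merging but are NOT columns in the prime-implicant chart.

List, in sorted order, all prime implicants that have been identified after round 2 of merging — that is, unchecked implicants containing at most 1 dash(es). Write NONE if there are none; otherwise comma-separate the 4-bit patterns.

[col 0] 0001*, 0010*, 0011*, 0100*, 0101*, 0110*, 1000*, 1010*, 1011*, 1110*, 1111*
[col 1] -010*, -011*, -110*, 0-01, 0-10*, 00-1, 001-*, 01-0, 010-, 1-10*, 1-11*, 10-0, 101-*, 111-*
[col 2] --10, -01-, 1-1-
Prime implicants: --10, -01-, 0-01, 00-1, 01-0, 010-, 1-1-, 10-0

0-01, 00-1, 01-0, 010-, 10-0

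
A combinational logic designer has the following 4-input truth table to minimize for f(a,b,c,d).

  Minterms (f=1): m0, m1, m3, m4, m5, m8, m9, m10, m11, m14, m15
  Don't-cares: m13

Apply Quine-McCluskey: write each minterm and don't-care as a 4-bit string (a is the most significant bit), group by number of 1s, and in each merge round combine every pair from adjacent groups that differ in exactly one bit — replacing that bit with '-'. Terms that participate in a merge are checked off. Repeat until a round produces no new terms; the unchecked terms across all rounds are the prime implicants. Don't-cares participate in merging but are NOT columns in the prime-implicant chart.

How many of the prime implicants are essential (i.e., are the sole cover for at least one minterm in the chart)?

[col 0] 0000*, 0001*, 0011*, 0100*, 0101*, 1000*, 1001*, 1010*, 1011*, 1101*, 1110*, 1111*
[col 1] -000*, -001*, -011*, -101*, 0-00*, 0-01*, 00-1*, 000-*, 010-*, 1-01*, 1-10*, 1-11*, 10-0*, 10-1*, 100-*, 101-*, 11-1*, 111-*
[col 2] --01, -0-1, -00-, 0-0-, 1--1, 1-1-, 10--
Prime implicants: --01, -0-1, -00-, 0-0-, 1--1, 1-1-, 10--
PI chart (minterm → PIs covering it):
  0 | -00-,0-0-
  1 | --01,-0-1,-00-,0-0-
  3 | -0-1  (sole → essential)
  4 | 0-0-  (sole → essential)
  5 | --01,0-0-
  8 | -00-,10--
  9 | --01,-0-1,-00-,1--1,10--
  10 | 1-1-,10--
  11 | -0-1,1--1,1-1-,10--
  14 | 1-1-  (sole → essential)
  15 | 1--1,1-1-
Essential prime implicants: -0-1, 0-0-, 1-1-

3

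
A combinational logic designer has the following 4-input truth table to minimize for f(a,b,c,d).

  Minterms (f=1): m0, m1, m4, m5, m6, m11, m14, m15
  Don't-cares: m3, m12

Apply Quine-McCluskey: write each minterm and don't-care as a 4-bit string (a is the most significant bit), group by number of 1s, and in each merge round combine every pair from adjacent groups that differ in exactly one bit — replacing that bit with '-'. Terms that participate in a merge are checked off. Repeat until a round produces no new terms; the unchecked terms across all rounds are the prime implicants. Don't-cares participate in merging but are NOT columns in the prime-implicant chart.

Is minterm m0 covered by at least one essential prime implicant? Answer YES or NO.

[col 0] 0000*, 0001*, 0011*, 0100*, 0101*, 0110*, 1011*, 1100*, 1110*, 1111*
[col 1] -011, -100*, -110*, 0-00*, 0-01*, 00-1, 000-*, 01-0*, 010-*, 1-11, 11-0*, 111-
[col 2] -1-0, 0-0-
Prime implicants: -011, -1-0, 0-0-, 00-1, 1-11, 111-
PI chart (minterm → PIs covering it):
  0 | 0-0-  (sole → essential)
  1 | 0-0-,00-1
  4 | -1-0,0-0-
  5 | 0-0-  (sole → essential)
  6 | -1-0  (sole → essential)
  11 | -011,1-11
  14 | -1-0,111-
  15 | 1-11,111-
Essential prime implicants: -1-0, 0-0-

YES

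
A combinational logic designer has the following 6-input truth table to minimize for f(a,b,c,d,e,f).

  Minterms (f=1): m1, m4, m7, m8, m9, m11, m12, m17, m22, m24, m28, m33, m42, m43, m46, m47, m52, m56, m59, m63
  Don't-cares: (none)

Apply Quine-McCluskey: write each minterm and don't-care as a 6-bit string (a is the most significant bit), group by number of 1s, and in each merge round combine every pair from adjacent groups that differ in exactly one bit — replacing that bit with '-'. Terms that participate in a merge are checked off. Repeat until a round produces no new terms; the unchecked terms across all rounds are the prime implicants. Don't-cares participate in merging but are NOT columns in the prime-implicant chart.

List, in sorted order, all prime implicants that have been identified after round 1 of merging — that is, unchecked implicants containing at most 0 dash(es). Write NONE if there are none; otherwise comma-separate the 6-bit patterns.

000111, 010110, 110100

[col 0] 000001*, 000100*, 000111, 001000*, 001001*, 001011*, 001100*, 010001*, 010110, 011000*, 011100*, 100001*, 101010*, 101011*, 101110*, 101111*, 110100, 111000*, 111011*, 111111*
[col 1] -00001, -01011, -11000, 0-0001, 0-1000*, 0-1100*, 00-001, 00-100, 001-00*, 0010-1, 00100-, 011-00*, 1-1011*, 1-1111*, 101-10*, 101-11*, 10101-*, 10111-*, 111-11*
[col 2] 0-1-00, 1-1-11, 101-1-
Prime implicants: -00001, -01011, -11000, 0-0001, 0-1-00, 00-001, 00-100, 000111, 0010-1, 00100-, 010110, 1-1-11, 101-1-, 110100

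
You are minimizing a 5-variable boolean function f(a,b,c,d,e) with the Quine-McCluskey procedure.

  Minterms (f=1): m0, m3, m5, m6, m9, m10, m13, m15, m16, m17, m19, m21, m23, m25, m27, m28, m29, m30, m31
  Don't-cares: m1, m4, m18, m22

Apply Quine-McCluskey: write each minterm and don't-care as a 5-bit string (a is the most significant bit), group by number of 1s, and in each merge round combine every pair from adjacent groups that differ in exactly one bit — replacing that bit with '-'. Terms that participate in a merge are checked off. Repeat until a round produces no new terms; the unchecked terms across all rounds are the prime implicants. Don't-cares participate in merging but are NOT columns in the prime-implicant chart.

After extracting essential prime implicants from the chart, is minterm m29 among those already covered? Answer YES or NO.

size-2^0 implicants → 00000(✓)  00001(✓)  00011(✓)  00100(✓)  00101(✓)  00110(✓)  01001(✓)  01010  01101(✓)  01111(✓)  10000(✓)  10001(✓)  10010(✓)  10011(✓)  10101(✓)  10110(✓)  10111(✓)  11001(✓)  11011(✓)  11100(✓)  11101(✓)  11110(✓)  11111(✓)
size-2^1 implicants → -0000(✓)  -0001(✓)  -0011(✓)  -0101(✓)  -0110  -1001(✓)  -1101(✓)  -1111(✓)  0-001(✓)  0-101(✓)  00-00(✓)  00-01(✓)  000-1(✓)  0000-(✓)  001-0  0010-(✓)  01-01(✓)  011-1(✓)  1-001(✓)  1-011(✓)  1-101(✓)  1-110(✓)  1-111(✓)  10-01(✓)  10-10(✓)  10-11(✓)  100-0(✓)  100-1(✓)  1000-(✓)  1001-(✓)  101-1(✓)  1011-(✓)  11-01(✓)  11-11(✓)  110-1(✓)  111-0(✓)  111-1(✓)  1110-(✓)  1111-(✓)
size-2^2 implicants → --001(✓)  --101(✓)  -0-01(✓)  -00-1  -000-  -1-01(✓)  -11-1  0--01(✓)  00-0-  1--01(✓)  1--11(✓)  1-0-1(✓)  1-1-1(✓)  1-11-  10--1(✓)  10-1-  100--  11--1(✓)  111--
size-2^3 implicants → ---01  1---1
Unchecked terms (primes): ---01, -00-1, -000-, -0110, -11-1, 00-0-, 001-0, 01010, 1---1, 1-11-, 10-1-, 100--, 111--
Minterm coverage:
  m0 ⊆ -000-,00-0-
  m3 ⊆ -00-1 [E]
  m5 ⊆ ---01,00-0-
  m6 ⊆ -0110,001-0
  m9 ⊆ ---01 [E]
  m10 ⊆ 01010 [E]
  m13 ⊆ ---01,-11-1
  m15 ⊆ -11-1 [E]
  m16 ⊆ -000-,100--
  m17 ⊆ ---01,-00-1,-000-,1---1,100--
  m19 ⊆ -00-1,1---1,10-1-,100--
  m21 ⊆ ---01,1---1
  m23 ⊆ 1---1,1-11-,10-1-
  m25 ⊆ ---01,1---1
  m27 ⊆ 1---1 [E]
  m28 ⊆ 111-- [E]
  m29 ⊆ ---01,-11-1,1---1,111--
  m30 ⊆ 1-11-,111--
  m31 ⊆ -11-1,1---1,1-11-,111--
E = {---01, -00-1, -11-1, 01010, 1---1, 111--}

YES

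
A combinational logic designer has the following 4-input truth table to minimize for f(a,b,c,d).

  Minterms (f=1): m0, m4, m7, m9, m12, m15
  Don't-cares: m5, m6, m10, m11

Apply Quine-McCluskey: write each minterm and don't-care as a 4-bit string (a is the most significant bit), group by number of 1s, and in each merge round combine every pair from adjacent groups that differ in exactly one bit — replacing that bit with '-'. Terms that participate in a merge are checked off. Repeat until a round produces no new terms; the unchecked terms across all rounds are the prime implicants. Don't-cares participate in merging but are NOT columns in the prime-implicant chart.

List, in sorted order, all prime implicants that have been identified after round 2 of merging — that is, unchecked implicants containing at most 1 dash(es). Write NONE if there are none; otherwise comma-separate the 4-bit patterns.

[col 0] 0000*, 0100*, 0101*, 0110*, 0111*, 1001*, 1010*, 1011*, 1100*, 1111*
[col 1] -100, -111, 0-00, 01-0*, 01-1*, 010-*, 011-*, 1-11, 10-1, 101-
[col 2] 01--
Prime implicants: -100, -111, 0-00, 01--, 1-11, 10-1, 101-

-100, -111, 0-00, 1-11, 10-1, 101-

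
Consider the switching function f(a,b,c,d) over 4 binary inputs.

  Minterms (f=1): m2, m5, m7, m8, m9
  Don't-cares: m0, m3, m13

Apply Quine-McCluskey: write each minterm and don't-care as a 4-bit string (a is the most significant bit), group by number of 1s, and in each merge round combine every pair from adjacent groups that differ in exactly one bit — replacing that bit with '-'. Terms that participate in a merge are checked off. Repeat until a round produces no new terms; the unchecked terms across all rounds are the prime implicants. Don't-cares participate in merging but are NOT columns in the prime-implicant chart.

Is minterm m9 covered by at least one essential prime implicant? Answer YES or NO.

NO

[col 0] 0000*, 0010*, 0011*, 0101*, 0111*, 1000*, 1001*, 1101*
[col 1] -000, -101, 0-11, 00-0, 001-, 01-1, 1-01, 100-
Prime implicants: -000, -101, 0-11, 00-0, 001-, 01-1, 1-01, 100-
PI chart (minterm → PIs covering it):
  2 | 00-0,001-
  5 | -101,01-1
  7 | 0-11,01-1
  8 | -000,100-
  9 | 1-01,100-
(no essential prime implicants)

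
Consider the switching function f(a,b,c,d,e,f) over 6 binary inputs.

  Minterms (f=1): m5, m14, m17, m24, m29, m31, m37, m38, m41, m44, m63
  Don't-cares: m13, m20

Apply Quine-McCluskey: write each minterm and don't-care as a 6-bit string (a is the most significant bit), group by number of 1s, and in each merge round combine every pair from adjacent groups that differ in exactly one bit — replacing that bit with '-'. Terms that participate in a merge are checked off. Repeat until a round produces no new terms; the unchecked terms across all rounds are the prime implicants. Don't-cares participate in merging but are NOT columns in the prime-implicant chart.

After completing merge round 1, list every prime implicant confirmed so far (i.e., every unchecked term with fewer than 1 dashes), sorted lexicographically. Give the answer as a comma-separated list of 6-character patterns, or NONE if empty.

[col 0] 000101*, 001101*, 001110, 010001, 010100, 011000, 011101*, 011111*, 100101*, 100110, 101001, 101100, 111111*
[col 1] -00101, -11111, 0-1101, 00-101, 0111-1
Prime implicants: -00101, -11111, 0-1101, 00-101, 001110, 010001, 010100, 011000, 0111-1, 100110, 101001, 101100

001110, 010001, 010100, 011000, 100110, 101001, 101100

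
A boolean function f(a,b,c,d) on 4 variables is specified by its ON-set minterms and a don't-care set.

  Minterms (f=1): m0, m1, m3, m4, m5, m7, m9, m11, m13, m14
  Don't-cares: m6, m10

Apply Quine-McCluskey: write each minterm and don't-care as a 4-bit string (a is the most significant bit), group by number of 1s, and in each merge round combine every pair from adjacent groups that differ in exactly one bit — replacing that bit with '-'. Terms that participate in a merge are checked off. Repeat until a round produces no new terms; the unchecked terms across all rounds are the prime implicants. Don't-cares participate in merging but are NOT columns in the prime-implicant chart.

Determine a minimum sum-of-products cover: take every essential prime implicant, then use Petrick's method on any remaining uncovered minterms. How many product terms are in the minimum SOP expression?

5

[col 0] 0000*, 0001*, 0011*, 0100*, 0101*, 0110*, 0111*, 1001*, 1010*, 1011*, 1101*, 1110*
[col 1] -001*, -011*, -101*, -110, 0-00*, 0-01*, 0-11*, 00-1*, 000-*, 01-0*, 01-1*, 010-*, 011-*, 1-01*, 1-10, 10-1*, 101-
[col 2] --01, -0-1, 0--1, 0-0-, 01--
Prime implicants: --01, -0-1, -110, 0--1, 0-0-, 01--, 1-10, 101-
PI chart (minterm → PIs covering it):
  0 | 0-0-  (sole → essential)
  1 | --01,-0-1,0--1,0-0-
  3 | -0-1,0--1
  4 | 0-0-,01--
  5 | --01,0--1,0-0-,01--
  7 | 0--1,01--
  9 | --01,-0-1
  11 | -0-1,101-
  13 | --01  (sole → essential)
  14 | -110,1-10
Essential prime implicants: --01, 0-0-
Petrick residual → -0-1, -110, 0--1
Minimum SOP uses 5 PIs: c'd + b'd + bcd' + a'd + a'c'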